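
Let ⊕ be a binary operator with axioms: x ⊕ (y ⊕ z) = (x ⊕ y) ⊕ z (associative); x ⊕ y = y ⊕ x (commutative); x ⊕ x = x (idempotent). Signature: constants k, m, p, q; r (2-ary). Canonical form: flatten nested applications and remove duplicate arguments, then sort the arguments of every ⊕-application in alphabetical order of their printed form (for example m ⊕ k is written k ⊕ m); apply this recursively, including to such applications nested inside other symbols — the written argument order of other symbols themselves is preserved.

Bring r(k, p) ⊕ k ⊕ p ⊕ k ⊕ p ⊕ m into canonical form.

Answer: k ⊕ m ⊕ p ⊕ r(k, p)

Derivation:
Drop duplicates:  drop duplicate k, p
Sort arguments:  k ⊕ m ⊕ p ⊕ r(k, p)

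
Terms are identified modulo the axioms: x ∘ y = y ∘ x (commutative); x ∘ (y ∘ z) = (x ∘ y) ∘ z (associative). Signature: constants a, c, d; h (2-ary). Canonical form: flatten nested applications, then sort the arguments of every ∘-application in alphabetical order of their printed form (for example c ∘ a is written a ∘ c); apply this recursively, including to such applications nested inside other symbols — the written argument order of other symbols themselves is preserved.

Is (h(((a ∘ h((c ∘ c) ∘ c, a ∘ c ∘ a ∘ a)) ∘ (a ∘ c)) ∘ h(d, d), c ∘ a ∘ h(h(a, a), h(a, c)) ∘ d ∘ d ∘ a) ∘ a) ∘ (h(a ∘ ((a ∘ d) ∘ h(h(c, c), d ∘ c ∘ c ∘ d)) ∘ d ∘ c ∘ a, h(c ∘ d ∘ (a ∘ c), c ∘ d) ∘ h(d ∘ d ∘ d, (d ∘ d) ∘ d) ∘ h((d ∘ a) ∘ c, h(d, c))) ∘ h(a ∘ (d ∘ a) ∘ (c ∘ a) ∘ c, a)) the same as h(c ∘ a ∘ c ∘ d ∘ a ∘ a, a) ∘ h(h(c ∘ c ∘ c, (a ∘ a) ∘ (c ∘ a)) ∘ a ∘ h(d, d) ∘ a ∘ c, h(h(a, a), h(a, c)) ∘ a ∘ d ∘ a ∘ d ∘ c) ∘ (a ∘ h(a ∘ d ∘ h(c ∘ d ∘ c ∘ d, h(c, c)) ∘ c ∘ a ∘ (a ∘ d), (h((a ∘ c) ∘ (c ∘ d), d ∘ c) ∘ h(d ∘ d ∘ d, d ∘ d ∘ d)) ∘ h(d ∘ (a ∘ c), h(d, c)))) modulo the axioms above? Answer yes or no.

Left:  (h(((a ∘ h((c ∘ c) ∘ c, a ∘ c ∘ a ∘ a)) ∘ (a ∘ c)) ∘ h(d, d), c ∘ a ∘ h(h(a, a), h(a, c)) ∘ d ∘ d ∘ a) ∘ a) ∘ (h(a ∘ ((a ∘ d) ∘ h(h(c, c), d ∘ c ∘ c ∘ d)) ∘ d ∘ c ∘ a, h(c ∘ d ∘ (a ∘ c), c ∘ d) ∘ h(d ∘ d ∘ d, (d ∘ d) ∘ d) ∘ h((d ∘ a) ∘ c, h(d, c))) ∘ h(a ∘ (d ∘ a) ∘ (c ∘ a) ∘ c, a))
  Merge nested applications:  h(((a ∘ h((c ∘ c) ∘ c, a ∘ c ∘ a ∘ a)) ∘ (a ∘ c)) ∘ h(d, d), c ∘ a ∘ h(h(a, a), h(a, c)) ∘ d ∘ d ∘ a) ∘ a ∘ h(a ∘ ((a ∘ d) ∘ h(h(c, c), d ∘ c ∘ c ∘ d)) ∘ d ∘ c ∘ a, h(c ∘ d ∘ (a ∘ c), c ∘ d) ∘ h(d ∘ d ∘ d, (d ∘ d) ∘ d) ∘ h((d ∘ a) ∘ c, h(d, c))) ∘ h(a ∘ (d ∘ a) ∘ (c ∘ a) ∘ c, a)
  Canonicalize subterm:  h(((a ∘ h((c ∘ c) ∘ c, a ∘ c ∘ a ∘ a)) ∘ (a ∘ c)) ∘ h(d, d), c ∘ a ∘ h(h(a, a), h(a, c)) ∘ d ∘ d ∘ a)  →  h(a ∘ a ∘ c ∘ h(c ∘ c ∘ c, a ∘ a ∘ a ∘ c) ∘ h(d, d), a ∘ a ∘ c ∘ d ∘ d ∘ h(h(a, a), h(a, c)))
  Inside:  h(a ∘ ((a ∘ d) ∘ h(h(c, c), d ∘ c ∘ c ∘ d)) ∘ d ∘ c ∘ a, h(c ∘ d ∘ (a ∘ c), c ∘ d) ∘ h(d ∘ d ∘ d, (d ∘ d) ∘ d) ∘ h((d ∘ a) ∘ c, h(d, c)))  →  h(a ∘ a ∘ a ∘ c ∘ d ∘ d ∘ h(h(c, c), c ∘ c ∘ d ∘ d), h(a ∘ c ∘ c ∘ d, c ∘ d) ∘ h(a ∘ c ∘ d, h(d, c)) ∘ h(d ∘ d ∘ d, d ∘ d ∘ d))
  Inside:  h(a ∘ (d ∘ a) ∘ (c ∘ a) ∘ c, a)  →  h(a ∘ a ∘ a ∘ c ∘ c ∘ d, a)
  Sort:  a ∘ h(a ∘ a ∘ a ∘ c ∘ c ∘ d, a) ∘ h(a ∘ a ∘ a ∘ c ∘ d ∘ d ∘ h(h(c, c), c ∘ c ∘ d ∘ d), h(a ∘ c ∘ c ∘ d, c ∘ d) ∘ h(a ∘ c ∘ d, h(d, c)) ∘ h(d ∘ d ∘ d, d ∘ d ∘ d)) ∘ h(a ∘ a ∘ c ∘ h(c ∘ c ∘ c, a ∘ a ∘ a ∘ c) ∘ h(d, d), a ∘ a ∘ c ∘ d ∘ d ∘ h(h(a, a), h(a, c)))
Right:  h(c ∘ a ∘ c ∘ d ∘ a ∘ a, a) ∘ h(h(c ∘ c ∘ c, (a ∘ a) ∘ (c ∘ a)) ∘ a ∘ h(d, d) ∘ a ∘ c, h(h(a, a), h(a, c)) ∘ a ∘ d ∘ a ∘ d ∘ c) ∘ (a ∘ h(a ∘ d ∘ h(c ∘ d ∘ c ∘ d, h(c, c)) ∘ c ∘ a ∘ (a ∘ d), (h((a ∘ c) ∘ (c ∘ d), d ∘ c) ∘ h(d ∘ d ∘ d, d ∘ d ∘ d)) ∘ h(d ∘ (a ∘ c), h(d, c))))
  Flatten:  h(c ∘ a ∘ c ∘ d ∘ a ∘ a, a) ∘ h(h(c ∘ c ∘ c, (a ∘ a) ∘ (c ∘ a)) ∘ a ∘ h(d, d) ∘ a ∘ c, h(h(a, a), h(a, c)) ∘ a ∘ d ∘ a ∘ d ∘ c) ∘ a ∘ h(a ∘ d ∘ h(c ∘ d ∘ c ∘ d, h(c, c)) ∘ c ∘ a ∘ (a ∘ d), (h((a ∘ c) ∘ (c ∘ d), d ∘ c) ∘ h(d ∘ d ∘ d, d ∘ d ∘ d)) ∘ h(d ∘ (a ∘ c), h(d, c)))
  Simplify inside:  h(c ∘ a ∘ c ∘ d ∘ a ∘ a, a)  →  h(a ∘ a ∘ a ∘ c ∘ c ∘ d, a)
  Simplify inside:  h(h(c ∘ c ∘ c, (a ∘ a) ∘ (c ∘ a)) ∘ a ∘ h(d, d) ∘ a ∘ c, h(h(a, a), h(a, c)) ∘ a ∘ d ∘ a ∘ d ∘ c)  →  h(a ∘ a ∘ c ∘ h(c ∘ c ∘ c, a ∘ a ∘ a ∘ c) ∘ h(d, d), a ∘ a ∘ c ∘ d ∘ d ∘ h(h(a, a), h(a, c)))
  Inside:  h(a ∘ d ∘ h(c ∘ d ∘ c ∘ d, h(c, c)) ∘ c ∘ a ∘ (a ∘ d), (h((a ∘ c) ∘ (c ∘ d), d ∘ c) ∘ h(d ∘ d ∘ d, d ∘ d ∘ d)) ∘ h(d ∘ (a ∘ c), h(d, c)))  →  h(a ∘ a ∘ a ∘ c ∘ d ∘ d ∘ h(c ∘ c ∘ d ∘ d, h(c, c)), h(a ∘ c ∘ c ∘ d, c ∘ d) ∘ h(a ∘ c ∘ d, h(d, c)) ∘ h(d ∘ d ∘ d, d ∘ d ∘ d))
  Order the arguments:  a ∘ h(a ∘ a ∘ a ∘ c ∘ c ∘ d, a) ∘ h(a ∘ a ∘ a ∘ c ∘ d ∘ d ∘ h(c ∘ c ∘ d ∘ d, h(c, c)), h(a ∘ c ∘ c ∘ d, c ∘ d) ∘ h(a ∘ c ∘ d, h(d, c)) ∘ h(d ∘ d ∘ d, d ∘ d ∘ d)) ∘ h(a ∘ a ∘ c ∘ h(c ∘ c ∘ c, a ∘ a ∘ a ∘ c) ∘ h(d, d), a ∘ a ∘ c ∘ d ∘ d ∘ h(h(a, a), h(a, c)))

Answer: no — a ∘ h(a ∘ a ∘ a ∘ c ∘ c ∘ d, a) ∘ h(a ∘ a ∘ a ∘ c ∘ d ∘ d ∘ h(h(c, c), c ∘ c ∘ d ∘ d), h(a ∘ c ∘ c ∘ d, c ∘ d) ∘ h(a ∘ c ∘ d, h(d, c)) ∘ h(d ∘ d ∘ d, d ∘ d ∘ d)) ∘ h(a ∘ a ∘ c ∘ h(c ∘ c ∘ c, a ∘ a ∘ a ∘ c) ∘ h(d, d), a ∘ a ∘ c ∘ d ∘ d ∘ h(h(a, a), h(a, c))) vs a ∘ h(a ∘ a ∘ a ∘ c ∘ c ∘ d, a) ∘ h(a ∘ a ∘ a ∘ c ∘ d ∘ d ∘ h(c ∘ c ∘ d ∘ d, h(c, c)), h(a ∘ c ∘ c ∘ d, c ∘ d) ∘ h(a ∘ c ∘ d, h(d, c)) ∘ h(d ∘ d ∘ d, d ∘ d ∘ d)) ∘ h(a ∘ a ∘ c ∘ h(c ∘ c ∘ c, a ∘ a ∘ a ∘ c) ∘ h(d, d), a ∘ a ∘ c ∘ d ∘ d ∘ h(h(a, a), h(a, c)))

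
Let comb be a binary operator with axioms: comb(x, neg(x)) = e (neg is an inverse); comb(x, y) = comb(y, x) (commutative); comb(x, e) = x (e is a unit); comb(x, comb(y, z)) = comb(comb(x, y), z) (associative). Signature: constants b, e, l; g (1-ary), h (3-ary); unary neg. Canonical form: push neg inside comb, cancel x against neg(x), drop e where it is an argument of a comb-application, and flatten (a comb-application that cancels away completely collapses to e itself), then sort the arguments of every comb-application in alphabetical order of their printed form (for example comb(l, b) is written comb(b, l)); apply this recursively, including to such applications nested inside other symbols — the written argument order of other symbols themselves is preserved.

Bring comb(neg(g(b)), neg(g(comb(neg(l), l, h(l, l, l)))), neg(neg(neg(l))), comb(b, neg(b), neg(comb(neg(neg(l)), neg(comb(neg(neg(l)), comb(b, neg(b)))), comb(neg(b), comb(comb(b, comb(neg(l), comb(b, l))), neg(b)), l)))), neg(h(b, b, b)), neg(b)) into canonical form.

Answer: comb(neg(b), neg(g(b)), neg(g(h(l, l, l))), neg(h(b, b, b)), neg(l), neg(l))

Derivation:
Push neg inside:  distribute neg over comb and collapse double neg
Combine occurrences:  comb(neg(g(b)), neg(g(h(l, l, l))), neg(l), neg(l), neg(b), neg(h(b, b, b)))
Sort:  comb(neg(b), neg(g(b)), neg(g(h(l, l, l))), neg(h(b, b, b)), neg(l), neg(l))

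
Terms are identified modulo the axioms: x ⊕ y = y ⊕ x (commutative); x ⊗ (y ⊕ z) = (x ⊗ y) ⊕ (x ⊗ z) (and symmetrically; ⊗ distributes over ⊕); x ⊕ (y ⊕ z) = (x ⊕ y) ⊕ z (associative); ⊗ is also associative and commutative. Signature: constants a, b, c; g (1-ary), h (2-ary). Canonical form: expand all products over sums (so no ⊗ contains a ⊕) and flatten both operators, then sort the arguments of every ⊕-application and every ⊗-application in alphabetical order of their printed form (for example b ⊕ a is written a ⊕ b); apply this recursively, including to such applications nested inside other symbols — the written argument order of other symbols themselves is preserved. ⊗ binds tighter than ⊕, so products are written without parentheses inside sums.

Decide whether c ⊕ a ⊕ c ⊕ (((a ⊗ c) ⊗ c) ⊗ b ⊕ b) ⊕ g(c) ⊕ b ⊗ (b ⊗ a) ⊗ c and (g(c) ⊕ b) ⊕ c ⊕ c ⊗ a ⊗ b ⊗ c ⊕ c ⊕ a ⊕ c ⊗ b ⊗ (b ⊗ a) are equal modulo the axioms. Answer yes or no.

Answer: yes — both canonical forms are a ⊕ a ⊗ b ⊗ b ⊗ c ⊕ a ⊗ b ⊗ c ⊗ c ⊕ b ⊕ c ⊕ c ⊕ g(c)

Derivation:
Left:  c ⊕ a ⊕ c ⊕ (((a ⊗ c) ⊗ c) ⊗ b ⊕ b) ⊕ g(c) ⊕ b ⊗ (b ⊗ a) ⊗ c
  Flatten:  c ⊕ a ⊕ c ⊕ a ⊗ b ⊗ c ⊗ c ⊕ b ⊕ g(c) ⊕ a ⊗ b ⊗ b ⊗ c
  Order the arguments:  a ⊕ a ⊗ b ⊗ b ⊗ c ⊕ a ⊗ b ⊗ c ⊗ c ⊕ b ⊕ c ⊕ c ⊕ g(c)
Right:  (g(c) ⊕ b) ⊕ c ⊕ c ⊗ a ⊗ b ⊗ c ⊕ c ⊕ a ⊕ c ⊗ b ⊗ (b ⊗ a)
  Merge nested applications:  g(c) ⊕ b ⊕ c ⊕ a ⊗ b ⊗ c ⊗ c ⊕ c ⊕ a ⊕ a ⊗ b ⊗ b ⊗ c
  Order the arguments:  a ⊕ a ⊗ b ⊗ b ⊗ c ⊕ a ⊗ b ⊗ c ⊗ c ⊕ b ⊕ c ⊕ c ⊕ g(c)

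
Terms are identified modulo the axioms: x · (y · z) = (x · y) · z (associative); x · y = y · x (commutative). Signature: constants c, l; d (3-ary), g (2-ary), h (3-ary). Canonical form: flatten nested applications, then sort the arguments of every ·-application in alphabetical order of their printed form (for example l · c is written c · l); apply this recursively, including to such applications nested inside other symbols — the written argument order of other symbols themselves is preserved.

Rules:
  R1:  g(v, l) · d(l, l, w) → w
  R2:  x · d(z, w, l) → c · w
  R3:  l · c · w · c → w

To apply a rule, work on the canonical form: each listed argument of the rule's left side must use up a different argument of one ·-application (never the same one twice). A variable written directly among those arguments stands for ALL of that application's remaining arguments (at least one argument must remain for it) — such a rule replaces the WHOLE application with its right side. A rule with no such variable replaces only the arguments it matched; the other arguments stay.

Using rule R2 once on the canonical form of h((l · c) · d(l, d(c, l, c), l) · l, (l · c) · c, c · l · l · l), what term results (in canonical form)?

Canonical form:  h(c · d(l, d(c, l, c), l) · l · l, c · c · l, c · l · l · l)
Apply R2:  consuming d(l, d(c, l, c), l);  w := d(c, l, c), x := c · l · l, z := l
The variable takes the whole remainder — replace the entire application.
New term:  h(c · d(c, l, c), c · c · l, c · l · l · l)

Answer: h(c · d(c, l, c), c · c · l, c · l · l · l)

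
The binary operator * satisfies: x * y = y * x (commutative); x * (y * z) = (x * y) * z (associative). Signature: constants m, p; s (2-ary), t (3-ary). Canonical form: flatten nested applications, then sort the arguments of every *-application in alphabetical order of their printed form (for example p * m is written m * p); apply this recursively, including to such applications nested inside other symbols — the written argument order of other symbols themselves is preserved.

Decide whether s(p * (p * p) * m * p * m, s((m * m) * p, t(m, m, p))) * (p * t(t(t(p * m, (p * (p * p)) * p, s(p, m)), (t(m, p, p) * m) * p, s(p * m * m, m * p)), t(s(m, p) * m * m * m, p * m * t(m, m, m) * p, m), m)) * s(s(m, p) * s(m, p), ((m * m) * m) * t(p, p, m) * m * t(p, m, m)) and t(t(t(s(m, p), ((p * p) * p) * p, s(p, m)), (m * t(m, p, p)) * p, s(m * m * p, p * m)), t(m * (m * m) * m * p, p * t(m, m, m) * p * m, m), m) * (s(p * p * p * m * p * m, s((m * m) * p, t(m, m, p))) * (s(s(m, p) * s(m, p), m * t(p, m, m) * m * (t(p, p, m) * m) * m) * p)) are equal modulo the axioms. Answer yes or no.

Answer: no — p * s(m * m * p * p * p * p, s(m * m * p, t(m, m, p))) * s(s(m, p) * s(m, p), m * m * m * m * t(p, m, m) * t(p, p, m)) * t(t(t(m * p, p * p * p * p, s(p, m)), m * p * t(m, p, p), s(m * m * p, m * p)), t(m * m * m * s(m, p), m * p * p * t(m, m, m), m), m) vs p * s(m * m * p * p * p * p, s(m * m * p, t(m, m, p))) * s(s(m, p) * s(m, p), m * m * m * m * t(p, m, m) * t(p, p, m)) * t(t(t(s(m, p), p * p * p * p, s(p, m)), m * p * t(m, p, p), s(m * m * p, m * p)), t(m * m * m * m * p, m * p * p * t(m, m, m), m), m)

Derivation:
Left:  s(p * (p * p) * m * p * m, s((m * m) * p, t(m, m, p))) * (p * t(t(t(p * m, (p * (p * p)) * p, s(p, m)), (t(m, p, p) * m) * p, s(p * m * m, m * p)), t(s(m, p) * m * m * m, p * m * t(m, m, m) * p, m), m)) * s(s(m, p) * s(m, p), ((m * m) * m) * t(p, p, m) * m * t(p, m, m))
  Un-nest:  s(p * (p * p) * m * p * m, s((m * m) * p, t(m, m, p))) * p * t(t(t(p * m, (p * (p * p)) * p, s(p, m)), (t(m, p, p) * m) * p, s(p * m * m, m * p)), t(s(m, p) * m * m * m, p * m * t(m, m, m) * p, m), m) * s(s(m, p) * s(m, p), ((m * m) * m) * t(p, p, m) * m * t(p, m, m))
  Canonicalize subterm:  s(p * (p * p) * m * p * m, s((m * m) * p, t(m, m, p)))  →  s(m * m * p * p * p * p, s(m * m * p, t(m, m, p)))
  Inside:  t(t(t(p * m, (p * (p * p)) * p, s(p, m)), (t(m, p, p) * m) * p, s(p * m * m, m * p)), t(s(m, p) * m * m * m, p * m * t(m, m, m) * p, m), m)  →  t(t(t(m * p, p * p * p * p, s(p, m)), m * p * t(m, p, p), s(m * m * p, m * p)), t(m * m * m * s(m, p), m * p * p * t(m, m, m), m), m)
  Inside:  s(s(m, p) * s(m, p), ((m * m) * m) * t(p, p, m) * m * t(p, m, m))  →  s(s(m, p) * s(m, p), m * m * m * m * t(p, m, m) * t(p, p, m))
  Sort arguments:  p * s(m * m * p * p * p * p, s(m * m * p, t(m, m, p))) * s(s(m, p) * s(m, p), m * m * m * m * t(p, m, m) * t(p, p, m)) * t(t(t(m * p, p * p * p * p, s(p, m)), m * p * t(m, p, p), s(m * m * p, m * p)), t(m * m * m * s(m, p), m * p * p * t(m, m, m), m), m)
Right:  t(t(t(s(m, p), ((p * p) * p) * p, s(p, m)), (m * t(m, p, p)) * p, s(m * m * p, p * m)), t(m * (m * m) * m * p, p * t(m, m, m) * p * m, m), m) * (s(p * p * p * m * p * m, s((m * m) * p, t(m, m, p))) * (s(s(m, p) * s(m, p), m * t(p, m, m) * m * (t(p, p, m) * m) * m) * p))
  Un-nest:  t(t(t(s(m, p), ((p * p) * p) * p, s(p, m)), (m * t(m, p, p)) * p, s(m * m * p, p * m)), t(m * (m * m) * m * p, p * t(m, m, m) * p * m, m), m) * s(p * p * p * m * p * m, s((m * m) * p, t(m, m, p))) * s(s(m, p) * s(m, p), m * t(p, m, m) * m * (t(p, p, m) * m) * m) * p
  Simplify inside:  t(t(t(s(m, p), ((p * p) * p) * p, s(p, m)), (m * t(m, p, p)) * p, s(m * m * p, p * m)), t(m * (m * m) * m * p, p * t(m, m, m) * p * m, m), m)  →  t(t(t(s(m, p), p * p * p * p, s(p, m)), m * p * t(m, p, p), s(m * m * p, m * p)), t(m * m * m * m * p, m * p * p * t(m, m, m), m), m)
  Inside:  s(p * p * p * m * p * m, s((m * m) * p, t(m, m, p)))  →  s(m * m * p * p * p * p, s(m * m * p, t(m, m, p)))
  Canonicalize subterm:  s(s(m, p) * s(m, p), m * t(p, m, m) * m * (t(p, p, m) * m) * m)  →  s(s(m, p) * s(m, p), m * m * m * m * t(p, m, m) * t(p, p, m))
  Sort arguments:  p * s(m * m * p * p * p * p, s(m * m * p, t(m, m, p))) * s(s(m, p) * s(m, p), m * m * m * m * t(p, m, m) * t(p, p, m)) * t(t(t(s(m, p), p * p * p * p, s(p, m)), m * p * t(m, p, p), s(m * m * p, m * p)), t(m * m * m * m * p, m * p * p * t(m, m, m), m), m)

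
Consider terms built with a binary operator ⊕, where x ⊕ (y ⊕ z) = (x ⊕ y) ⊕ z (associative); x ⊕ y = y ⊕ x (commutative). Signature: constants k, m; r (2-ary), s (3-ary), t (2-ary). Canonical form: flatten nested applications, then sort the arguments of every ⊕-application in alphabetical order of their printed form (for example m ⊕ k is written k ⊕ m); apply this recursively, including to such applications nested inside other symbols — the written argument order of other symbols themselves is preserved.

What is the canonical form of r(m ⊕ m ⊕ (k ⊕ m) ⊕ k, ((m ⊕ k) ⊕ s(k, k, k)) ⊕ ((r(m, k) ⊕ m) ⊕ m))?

Answer: r(k ⊕ k ⊕ m ⊕ m ⊕ m, k ⊕ m ⊕ m ⊕ m ⊕ r(m, k) ⊕ s(k, k, k))

Derivation:
Focus inside:  ((m ⊕ k) ⊕ s(k, k, k)) ⊕ ((r(m, k) ⊕ m) ⊕ m)
Un-nest:  m ⊕ k ⊕ s(k, k, k) ⊕ r(m, k) ⊕ m ⊕ m
Sort:  k ⊕ m ⊕ m ⊕ m ⊕ r(m, k) ⊕ s(k, k, k)
Reassemble:  r(k ⊕ k ⊕ m ⊕ m ⊕ m, k ⊕ m ⊕ m ⊕ m ⊕ r(m, k) ⊕ s(k, k, k))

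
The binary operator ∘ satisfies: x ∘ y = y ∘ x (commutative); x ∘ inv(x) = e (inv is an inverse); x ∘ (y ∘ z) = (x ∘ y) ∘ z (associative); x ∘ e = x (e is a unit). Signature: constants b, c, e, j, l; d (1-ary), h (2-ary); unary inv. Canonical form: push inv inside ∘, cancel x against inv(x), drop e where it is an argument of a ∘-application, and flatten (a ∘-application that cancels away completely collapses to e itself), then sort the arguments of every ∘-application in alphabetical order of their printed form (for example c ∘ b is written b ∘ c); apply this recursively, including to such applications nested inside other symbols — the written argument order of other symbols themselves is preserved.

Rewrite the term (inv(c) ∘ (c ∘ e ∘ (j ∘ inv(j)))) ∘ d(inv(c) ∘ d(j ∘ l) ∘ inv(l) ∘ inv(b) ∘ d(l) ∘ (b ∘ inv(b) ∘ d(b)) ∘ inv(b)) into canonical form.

Answer: d(d(b) ∘ d(j ∘ l) ∘ d(l) ∘ inv(b) ∘ inv(b) ∘ inv(c) ∘ inv(l))

Derivation:
Inverses cancel:  c cancels; j cancels
Collect terms:  d(d(b) ∘ d(j ∘ l) ∘ d(l) ∘ inv(b) ∘ inv(b) ∘ inv(c) ∘ inv(l))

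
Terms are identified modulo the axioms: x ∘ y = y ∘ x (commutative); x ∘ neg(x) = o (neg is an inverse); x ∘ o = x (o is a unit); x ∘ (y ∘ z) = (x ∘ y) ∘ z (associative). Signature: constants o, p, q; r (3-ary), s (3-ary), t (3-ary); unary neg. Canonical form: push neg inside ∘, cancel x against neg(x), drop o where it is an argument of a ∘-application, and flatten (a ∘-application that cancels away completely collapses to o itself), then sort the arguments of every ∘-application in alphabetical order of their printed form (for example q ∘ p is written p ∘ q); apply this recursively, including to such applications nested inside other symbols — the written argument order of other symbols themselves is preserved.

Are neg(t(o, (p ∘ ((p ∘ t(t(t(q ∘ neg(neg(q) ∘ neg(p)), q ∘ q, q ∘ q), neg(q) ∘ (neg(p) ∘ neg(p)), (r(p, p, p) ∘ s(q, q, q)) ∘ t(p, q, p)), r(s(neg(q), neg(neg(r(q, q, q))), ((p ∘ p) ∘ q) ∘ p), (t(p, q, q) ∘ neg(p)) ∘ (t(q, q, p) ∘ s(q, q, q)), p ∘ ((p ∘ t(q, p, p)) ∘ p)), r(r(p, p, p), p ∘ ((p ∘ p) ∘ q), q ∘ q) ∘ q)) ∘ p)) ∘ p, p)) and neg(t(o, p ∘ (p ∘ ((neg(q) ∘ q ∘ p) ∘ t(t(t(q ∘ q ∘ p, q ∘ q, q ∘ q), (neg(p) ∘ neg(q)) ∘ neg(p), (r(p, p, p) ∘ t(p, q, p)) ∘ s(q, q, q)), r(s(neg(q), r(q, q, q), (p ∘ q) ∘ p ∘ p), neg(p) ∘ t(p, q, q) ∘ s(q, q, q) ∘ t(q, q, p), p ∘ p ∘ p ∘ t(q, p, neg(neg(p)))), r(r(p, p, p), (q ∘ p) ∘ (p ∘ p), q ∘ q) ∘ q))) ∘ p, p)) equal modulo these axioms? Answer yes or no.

Answer: yes — both canonical forms are neg(t(o, p ∘ p ∘ p ∘ p ∘ t(t(t(p ∘ q ∘ q, q ∘ q, q ∘ q), neg(p) ∘ neg(p) ∘ neg(q), r(p, p, p) ∘ s(q, q, q) ∘ t(p, q, p)), r(s(neg(q), r(q, q, q), p ∘ p ∘ p ∘ q), neg(p) ∘ s(q, q, q) ∘ t(p, q, q) ∘ t(q, q, p), p ∘ p ∘ p ∘ t(q, p, p)), q ∘ r(r(p, p, p), p ∘ p ∘ p ∘ q, q ∘ q)), p))

Derivation:
Left:  neg(t(o, (p ∘ ((p ∘ t(t(t(q ∘ neg(neg(q) ∘ neg(p)), q ∘ q, q ∘ q), neg(q) ∘ (neg(p) ∘ neg(p)), (r(p, p, p) ∘ s(q, q, q)) ∘ t(p, q, p)), r(s(neg(q), neg(neg(r(q, q, q))), ((p ∘ p) ∘ q) ∘ p), (t(p, q, q) ∘ neg(p)) ∘ (t(q, q, p) ∘ s(q, q, q)), p ∘ ((p ∘ t(q, p, p)) ∘ p)), r(r(p, p, p), p ∘ ((p ∘ p) ∘ q), q ∘ q) ∘ q)) ∘ p)) ∘ p, p))
  Push neg inside:  distribute neg over ∘ and collapse double neg
  Collect terms:  neg(t(o, p ∘ p ∘ p ∘ p ∘ t(t(t(p ∘ q ∘ q, q ∘ q, q ∘ q), neg(p) ∘ neg(p) ∘ neg(q), r(p, p, p) ∘ s(q, q, q) ∘ t(p, q, p)), r(s(neg(q), r(q, q, q), p ∘ p ∘ p ∘ q), neg(p) ∘ s(q, q, q) ∘ t(p, q, q) ∘ t(q, q, p), p ∘ p ∘ p ∘ t(q, p, p)), q ∘ r(r(p, p, p), p ∘ p ∘ p ∘ q, q ∘ q)), p))
Right:  neg(t(o, p ∘ (p ∘ ((neg(q) ∘ q ∘ p) ∘ t(t(t(q ∘ q ∘ p, q ∘ q, q ∘ q), (neg(p) ∘ neg(q)) ∘ neg(p), (r(p, p, p) ∘ t(p, q, p)) ∘ s(q, q, q)), r(s(neg(q), r(q, q, q), (p ∘ q) ∘ p ∘ p), neg(p) ∘ t(p, q, q) ∘ s(q, q, q) ∘ t(q, q, p), p ∘ p ∘ p ∘ t(q, p, neg(neg(p)))), r(r(p, p, p), (q ∘ p) ∘ (p ∘ p), q ∘ q) ∘ q))) ∘ p, p))
  Push neg inside:  distribute neg over ∘ and collapse double neg
  Combine occurrences:  neg(t(o, p ∘ p ∘ p ∘ p ∘ t(t(t(p ∘ q ∘ q, q ∘ q, q ∘ q), neg(p) ∘ neg(p) ∘ neg(q), r(p, p, p) ∘ s(q, q, q) ∘ t(p, q, p)), r(s(neg(q), r(q, q, q), p ∘ p ∘ p ∘ q), neg(p) ∘ s(q, q, q) ∘ t(p, q, q) ∘ t(q, q, p), p ∘ p ∘ p ∘ t(q, p, p)), q ∘ r(r(p, p, p), p ∘ p ∘ p ∘ q, q ∘ q)), p))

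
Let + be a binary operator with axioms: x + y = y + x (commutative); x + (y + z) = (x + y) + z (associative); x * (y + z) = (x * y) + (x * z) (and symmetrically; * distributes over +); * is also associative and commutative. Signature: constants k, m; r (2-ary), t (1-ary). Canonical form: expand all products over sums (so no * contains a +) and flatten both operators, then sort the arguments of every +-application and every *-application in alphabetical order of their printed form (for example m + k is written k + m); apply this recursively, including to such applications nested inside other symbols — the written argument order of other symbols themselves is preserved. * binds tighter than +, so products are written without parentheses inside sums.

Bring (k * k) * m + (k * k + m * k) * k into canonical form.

Expand:  k * k * m + k * k * k + k * k * m
Sort arguments:  k * k * k + k * k * m + k * k * m

Answer: k * k * k + k * k * m + k * k * m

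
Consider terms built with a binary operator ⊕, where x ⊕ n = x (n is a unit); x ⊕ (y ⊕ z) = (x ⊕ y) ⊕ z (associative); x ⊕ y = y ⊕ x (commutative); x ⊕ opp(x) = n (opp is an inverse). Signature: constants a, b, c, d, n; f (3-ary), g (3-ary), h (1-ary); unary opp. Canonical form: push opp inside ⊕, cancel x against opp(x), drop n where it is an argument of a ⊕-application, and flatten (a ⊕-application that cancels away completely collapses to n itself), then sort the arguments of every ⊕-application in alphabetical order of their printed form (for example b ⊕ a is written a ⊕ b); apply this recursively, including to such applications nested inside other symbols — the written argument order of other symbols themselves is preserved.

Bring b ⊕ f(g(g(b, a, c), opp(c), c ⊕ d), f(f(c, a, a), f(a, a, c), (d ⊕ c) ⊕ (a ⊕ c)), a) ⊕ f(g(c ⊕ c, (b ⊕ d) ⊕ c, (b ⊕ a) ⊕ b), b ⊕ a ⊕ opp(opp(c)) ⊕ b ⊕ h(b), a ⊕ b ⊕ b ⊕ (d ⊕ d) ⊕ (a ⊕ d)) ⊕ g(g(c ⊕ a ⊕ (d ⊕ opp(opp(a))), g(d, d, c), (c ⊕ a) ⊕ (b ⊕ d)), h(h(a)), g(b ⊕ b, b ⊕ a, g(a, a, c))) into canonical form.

Push opp inside:  distribute opp over ⊕ and collapse double opp
Combine occurrences:  b ⊕ f(g(g(b, a, c), opp(c), c ⊕ d), f(f(c, a, a), f(a, a, c), a ⊕ c ⊕ c ⊕ d), a) ⊕ f(g(c ⊕ c, b ⊕ c ⊕ d, a ⊕ b ⊕ b), a ⊕ b ⊕ b ⊕ c ⊕ h(b), a ⊕ a ⊕ b ⊕ b ⊕ d ⊕ d ⊕ d) ⊕ g(g(a ⊕ a ⊕ c ⊕ d, g(d, d, c), a ⊕ b ⊕ c ⊕ d), h(h(a)), g(b ⊕ b, a ⊕ b, g(a, a, c)))
Sort:  b ⊕ f(g(c ⊕ c, b ⊕ c ⊕ d, a ⊕ b ⊕ b), a ⊕ b ⊕ b ⊕ c ⊕ h(b), a ⊕ a ⊕ b ⊕ b ⊕ d ⊕ d ⊕ d) ⊕ f(g(g(b, a, c), opp(c), c ⊕ d), f(f(c, a, a), f(a, a, c), a ⊕ c ⊕ c ⊕ d), a) ⊕ g(g(a ⊕ a ⊕ c ⊕ d, g(d, d, c), a ⊕ b ⊕ c ⊕ d), h(h(a)), g(b ⊕ b, a ⊕ b, g(a, a, c)))

Answer: b ⊕ f(g(c ⊕ c, b ⊕ c ⊕ d, a ⊕ b ⊕ b), a ⊕ b ⊕ b ⊕ c ⊕ h(b), a ⊕ a ⊕ b ⊕ b ⊕ d ⊕ d ⊕ d) ⊕ f(g(g(b, a, c), opp(c), c ⊕ d), f(f(c, a, a), f(a, a, c), a ⊕ c ⊕ c ⊕ d), a) ⊕ g(g(a ⊕ a ⊕ c ⊕ d, g(d, d, c), a ⊕ b ⊕ c ⊕ d), h(h(a)), g(b ⊕ b, a ⊕ b, g(a, a, c)))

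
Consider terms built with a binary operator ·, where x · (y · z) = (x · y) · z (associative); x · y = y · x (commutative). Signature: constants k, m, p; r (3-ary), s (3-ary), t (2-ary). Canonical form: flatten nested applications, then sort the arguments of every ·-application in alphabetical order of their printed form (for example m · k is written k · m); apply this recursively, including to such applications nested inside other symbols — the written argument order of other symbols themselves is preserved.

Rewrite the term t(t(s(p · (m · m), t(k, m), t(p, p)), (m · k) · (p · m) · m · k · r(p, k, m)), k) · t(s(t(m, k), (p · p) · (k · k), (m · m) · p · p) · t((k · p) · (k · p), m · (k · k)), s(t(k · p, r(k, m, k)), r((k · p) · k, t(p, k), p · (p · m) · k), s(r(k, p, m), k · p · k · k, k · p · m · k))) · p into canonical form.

Simplify inside:  t(t(s(p · (m · m), t(k, m), t(p, p)), (m · k) · (p · m) · m · k · r(p, k, m)), k)  →  t(t(s(m · m · p, t(k, m), t(p, p)), k · k · m · m · m · p · r(p, k, m)), k)
Canonicalize subterm:  t(s(t(m, k), (p · p) · (k · k), (m · m) · p · p) · t((k · p) · (k · p), m · (k · k)), s(t(k · p, r(k, m, k)), r((k · p) · k, t(p, k), p · (p · m) · k), s(r(k, p, m), k · p · k · k, k · p · m · k)))  →  t(s(t(m, k), k · k · p · p, m · m · p · p) · t(k · k · p · p, k · k · m), s(t(k · p, r(k, m, k)), r(k · k · p, t(p, k), k · m · p · p), s(r(k, p, m), k · k · k · p, k · k · m · p)))
Sort:  p · t(s(t(m, k), k · k · p · p, m · m · p · p) · t(k · k · p · p, k · k · m), s(t(k · p, r(k, m, k)), r(k · k · p, t(p, k), k · m · p · p), s(r(k, p, m), k · k · k · p, k · k · m · p))) · t(t(s(m · m · p, t(k, m), t(p, p)), k · k · m · m · m · p · r(p, k, m)), k)

Answer: p · t(s(t(m, k), k · k · p · p, m · m · p · p) · t(k · k · p · p, k · k · m), s(t(k · p, r(k, m, k)), r(k · k · p, t(p, k), k · m · p · p), s(r(k, p, m), k · k · k · p, k · k · m · p))) · t(t(s(m · m · p, t(k, m), t(p, p)), k · k · m · m · m · p · r(p, k, m)), k)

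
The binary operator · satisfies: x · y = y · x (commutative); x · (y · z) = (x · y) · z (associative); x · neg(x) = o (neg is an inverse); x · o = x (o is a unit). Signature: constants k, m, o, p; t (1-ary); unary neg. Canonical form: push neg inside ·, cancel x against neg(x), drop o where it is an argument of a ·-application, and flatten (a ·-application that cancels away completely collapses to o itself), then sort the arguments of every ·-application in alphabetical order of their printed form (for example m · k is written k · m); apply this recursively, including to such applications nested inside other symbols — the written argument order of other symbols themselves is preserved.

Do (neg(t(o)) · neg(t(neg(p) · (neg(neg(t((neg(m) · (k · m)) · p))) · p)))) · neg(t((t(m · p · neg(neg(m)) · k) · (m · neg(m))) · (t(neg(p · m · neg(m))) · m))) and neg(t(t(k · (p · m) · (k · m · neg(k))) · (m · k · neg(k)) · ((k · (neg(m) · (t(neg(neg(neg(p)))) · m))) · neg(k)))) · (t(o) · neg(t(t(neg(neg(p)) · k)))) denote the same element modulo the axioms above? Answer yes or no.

Answer: no — neg(t(m · t(k · m · m · p) · t(neg(p)))) · neg(t(o)) · neg(t(t(k · p))) vs neg(t(m · t(k · m · m · p) · t(neg(p)))) · neg(t(t(k · p))) · t(o)

Derivation:
Left:  (neg(t(o)) · neg(t(neg(p) · (neg(neg(t((neg(m) · (k · m)) · p))) · p)))) · neg(t((t(m · p · neg(neg(m)) · k) · (m · neg(m))) · (t(neg(p · m · neg(m))) · m)))
  Push neg inside:  distribute neg over · and collapse double neg
  Combine occurrences:  neg(t(o)) · neg(t(t(k · p))) · neg(t(m · t(k · m · m · p) · t(neg(p))))
  Order the arguments:  neg(t(m · t(k · m · m · p) · t(neg(p)))) · neg(t(o)) · neg(t(t(k · p)))
Right:  neg(t(t(k · (p · m) · (k · m · neg(k))) · (m · k · neg(k)) · ((k · (neg(m) · (t(neg(neg(neg(p)))) · m))) · neg(k)))) · (t(o) · neg(t(t(neg(neg(p)) · k))))
  Push neg inside:  distribute neg over · and collapse double neg
  Collect:  neg(t(m · t(k · m · m · p) · t(neg(p)))) · t(o) · neg(t(t(k · p)))
  Sort:  neg(t(m · t(k · m · m · p) · t(neg(p)))) · neg(t(t(k · p))) · t(o)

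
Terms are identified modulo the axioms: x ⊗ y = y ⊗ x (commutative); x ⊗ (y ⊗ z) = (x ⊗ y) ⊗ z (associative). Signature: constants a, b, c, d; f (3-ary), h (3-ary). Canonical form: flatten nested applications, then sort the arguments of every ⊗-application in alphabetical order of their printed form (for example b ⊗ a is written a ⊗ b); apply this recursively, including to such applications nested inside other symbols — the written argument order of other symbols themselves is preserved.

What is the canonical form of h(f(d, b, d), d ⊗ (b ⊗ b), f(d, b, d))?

Focus inside:  d ⊗ (b ⊗ b)
Merge nested applications:  d ⊗ b ⊗ b
Sort:  b ⊗ b ⊗ d
Put back:  h(f(d, b, d), b ⊗ b ⊗ d, f(d, b, d))

Answer: h(f(d, b, d), b ⊗ b ⊗ d, f(d, b, d))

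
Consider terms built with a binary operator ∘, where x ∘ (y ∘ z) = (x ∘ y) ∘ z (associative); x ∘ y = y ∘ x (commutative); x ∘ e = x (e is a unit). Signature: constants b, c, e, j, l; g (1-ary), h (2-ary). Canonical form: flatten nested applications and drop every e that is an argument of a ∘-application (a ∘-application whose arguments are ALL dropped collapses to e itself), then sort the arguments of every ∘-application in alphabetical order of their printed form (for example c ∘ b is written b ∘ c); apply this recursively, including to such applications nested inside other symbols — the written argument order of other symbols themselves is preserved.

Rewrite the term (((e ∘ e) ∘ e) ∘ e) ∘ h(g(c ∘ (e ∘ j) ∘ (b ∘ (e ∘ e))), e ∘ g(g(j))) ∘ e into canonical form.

Answer: h(g(b ∘ c ∘ j), g(g(j)))

Derivation:
Un-nest:  e ∘ e ∘ e ∘ e ∘ h(g(c ∘ (e ∘ j) ∘ (b ∘ (e ∘ e))), e ∘ g(g(j))) ∘ e
Inside:  h(g(c ∘ (e ∘ j) ∘ (b ∘ (e ∘ e))), e ∘ g(g(j)))  →  h(g(b ∘ c ∘ j), g(g(j)))
Drop the unit:  drop e (×5)
Sort arguments:  h(g(b ∘ c ∘ j), g(g(j)))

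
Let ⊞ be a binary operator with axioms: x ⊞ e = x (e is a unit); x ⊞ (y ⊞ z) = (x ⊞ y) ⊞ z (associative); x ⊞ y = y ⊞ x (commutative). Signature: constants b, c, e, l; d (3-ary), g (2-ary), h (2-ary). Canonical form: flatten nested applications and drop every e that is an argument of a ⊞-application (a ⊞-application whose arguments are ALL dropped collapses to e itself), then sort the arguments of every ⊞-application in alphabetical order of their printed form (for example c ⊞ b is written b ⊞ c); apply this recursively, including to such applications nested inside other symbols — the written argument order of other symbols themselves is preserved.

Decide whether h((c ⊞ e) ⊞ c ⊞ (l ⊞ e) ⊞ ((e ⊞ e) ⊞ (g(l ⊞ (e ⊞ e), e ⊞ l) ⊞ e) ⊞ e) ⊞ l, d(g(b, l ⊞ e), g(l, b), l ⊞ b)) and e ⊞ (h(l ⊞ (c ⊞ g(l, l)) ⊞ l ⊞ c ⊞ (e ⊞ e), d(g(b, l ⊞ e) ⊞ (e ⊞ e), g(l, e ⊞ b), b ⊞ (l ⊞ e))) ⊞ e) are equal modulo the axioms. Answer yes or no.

Answer: yes — both canonical forms are h(c ⊞ c ⊞ g(l, l) ⊞ l ⊞ l, d(g(b, l), g(l, b), b ⊞ l))

Derivation:
Left:  h((c ⊞ e) ⊞ c ⊞ (l ⊞ e) ⊞ ((e ⊞ e) ⊞ (g(l ⊞ (e ⊞ e), e ⊞ l) ⊞ e) ⊞ e) ⊞ l, d(g(b, l ⊞ e), g(l, b), l ⊞ b))
  Focus inside:  (c ⊞ e) ⊞ c ⊞ (l ⊞ e) ⊞ ((e ⊞ e) ⊞ (g(l ⊞ (e ⊞ e), e ⊞ l) ⊞ e) ⊞ e) ⊞ l
  Merge nested applications:  c ⊞ e ⊞ c ⊞ l ⊞ e ⊞ e ⊞ e ⊞ g(l ⊞ (e ⊞ e), e ⊞ l) ⊞ e ⊞ e ⊞ l
  Inside:  g(l ⊞ (e ⊞ e), e ⊞ l)  →  g(l, l)
  Unit:  drop e (×6)
  Order the arguments:  c ⊞ c ⊞ g(l, l) ⊞ l ⊞ l
  Reassemble:  h(c ⊞ c ⊞ g(l, l) ⊞ l ⊞ l, d(g(b, l), g(l, b), b ⊞ l))
Right:  e ⊞ (h(l ⊞ (c ⊞ g(l, l)) ⊞ l ⊞ c ⊞ (e ⊞ e), d(g(b, l ⊞ e) ⊞ (e ⊞ e), g(l, e ⊞ b), b ⊞ (l ⊞ e))) ⊞ e)
  Merge nested applications:  e ⊞ h(l ⊞ (c ⊞ g(l, l)) ⊞ l ⊞ c ⊞ (e ⊞ e), d(g(b, l ⊞ e) ⊞ (e ⊞ e), g(l, e ⊞ b), b ⊞ (l ⊞ e))) ⊞ e
  Simplify inside:  h(l ⊞ (c ⊞ g(l, l)) ⊞ l ⊞ c ⊞ (e ⊞ e), d(g(b, l ⊞ e) ⊞ (e ⊞ e), g(l, e ⊞ b), b ⊞ (l ⊞ e)))  →  h(c ⊞ c ⊞ g(l, l) ⊞ l ⊞ l, d(g(b, l), g(l, b), b ⊞ l))
  Units out:  drop e (×2)
  Order the arguments:  h(c ⊞ c ⊞ g(l, l) ⊞ l ⊞ l, d(g(b, l), g(l, b), b ⊞ l))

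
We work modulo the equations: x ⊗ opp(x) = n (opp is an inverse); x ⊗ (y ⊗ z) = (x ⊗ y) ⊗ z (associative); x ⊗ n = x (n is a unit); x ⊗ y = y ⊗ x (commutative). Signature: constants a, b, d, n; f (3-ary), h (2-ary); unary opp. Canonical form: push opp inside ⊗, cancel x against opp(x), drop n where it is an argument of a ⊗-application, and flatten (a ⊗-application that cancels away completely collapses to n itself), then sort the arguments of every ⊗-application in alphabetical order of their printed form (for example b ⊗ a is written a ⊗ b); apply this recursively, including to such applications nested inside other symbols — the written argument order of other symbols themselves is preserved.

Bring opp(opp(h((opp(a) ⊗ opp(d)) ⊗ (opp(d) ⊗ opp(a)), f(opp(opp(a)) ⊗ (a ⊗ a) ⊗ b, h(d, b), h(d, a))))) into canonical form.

Answer: h(opp(a) ⊗ opp(a) ⊗ opp(d) ⊗ opp(d), f(a ⊗ a ⊗ a ⊗ b, h(d, b), h(d, a)))

Derivation:
Push opp inside:  distribute opp over ⊗ and collapse double opp
Collect terms:  h(opp(a) ⊗ opp(a) ⊗ opp(d) ⊗ opp(d), f(a ⊗ a ⊗ a ⊗ b, h(d, b), h(d, a)))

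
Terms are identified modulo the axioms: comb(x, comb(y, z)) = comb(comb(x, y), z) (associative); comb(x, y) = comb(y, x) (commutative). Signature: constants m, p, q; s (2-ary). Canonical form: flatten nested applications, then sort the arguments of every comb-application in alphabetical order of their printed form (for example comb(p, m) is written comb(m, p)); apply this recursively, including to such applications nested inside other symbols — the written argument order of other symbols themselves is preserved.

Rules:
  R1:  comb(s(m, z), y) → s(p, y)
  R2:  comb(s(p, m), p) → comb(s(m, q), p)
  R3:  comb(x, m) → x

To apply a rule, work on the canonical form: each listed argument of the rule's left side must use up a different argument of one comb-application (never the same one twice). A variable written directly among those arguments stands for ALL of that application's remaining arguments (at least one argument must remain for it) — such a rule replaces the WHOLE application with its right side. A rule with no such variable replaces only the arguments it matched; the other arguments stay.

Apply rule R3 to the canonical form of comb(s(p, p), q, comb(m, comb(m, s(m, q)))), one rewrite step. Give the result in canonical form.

Answer: comb(m, q, s(m, q), s(p, p))

Derivation:
Canonical form:  comb(m, m, q, s(m, q), s(p, p))
Match R3:  consume m;  x := comb(m, q, s(m, q), s(p, p))
The variable takes the whole remainder — replace the entire application.
New term:  comb(m, q, s(m, q), s(p, p))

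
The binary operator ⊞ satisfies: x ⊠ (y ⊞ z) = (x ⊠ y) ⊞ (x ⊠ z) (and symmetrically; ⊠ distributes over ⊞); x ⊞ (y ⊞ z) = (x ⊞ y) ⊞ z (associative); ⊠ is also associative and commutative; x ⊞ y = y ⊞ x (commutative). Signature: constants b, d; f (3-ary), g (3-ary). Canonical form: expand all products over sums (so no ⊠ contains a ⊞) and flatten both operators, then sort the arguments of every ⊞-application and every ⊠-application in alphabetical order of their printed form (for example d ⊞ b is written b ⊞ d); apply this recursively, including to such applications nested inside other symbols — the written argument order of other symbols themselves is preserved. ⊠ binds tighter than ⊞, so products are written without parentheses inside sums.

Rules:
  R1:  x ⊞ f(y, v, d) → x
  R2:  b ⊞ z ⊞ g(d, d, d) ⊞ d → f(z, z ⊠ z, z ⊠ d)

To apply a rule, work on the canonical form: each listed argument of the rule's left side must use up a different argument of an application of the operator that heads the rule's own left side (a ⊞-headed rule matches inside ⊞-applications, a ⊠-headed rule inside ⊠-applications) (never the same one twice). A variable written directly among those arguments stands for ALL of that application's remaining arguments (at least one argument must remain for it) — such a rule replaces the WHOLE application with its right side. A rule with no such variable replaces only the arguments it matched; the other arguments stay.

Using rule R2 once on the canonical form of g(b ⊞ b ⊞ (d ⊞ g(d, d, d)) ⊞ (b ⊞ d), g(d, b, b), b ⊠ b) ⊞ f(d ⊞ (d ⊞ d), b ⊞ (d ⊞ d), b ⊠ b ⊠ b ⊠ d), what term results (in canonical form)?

Answer: f(d ⊞ d ⊞ d, b ⊞ d ⊞ d, b ⊠ b ⊠ b ⊠ d) ⊞ g(f(b ⊞ b ⊞ d, b ⊠ b ⊞ b ⊠ b ⊞ b ⊠ b ⊞ b ⊠ b ⊞ b ⊠ d ⊞ b ⊠ d ⊞ b ⊠ d ⊞ b ⊠ d ⊞ d ⊠ d, b ⊠ d ⊞ b ⊠ d ⊞ d ⊠ d), g(d, b, b), b ⊠ b)

Derivation:
Canonical form:  f(d ⊞ d ⊞ d, b ⊞ d ⊞ d, b ⊠ b ⊠ b ⊠ d) ⊞ g(b ⊞ b ⊞ b ⊞ d ⊞ d ⊞ g(d, d, d), g(d, b, b), b ⊠ b)
Match R2:  consume b, d, g(d, d, d);  z := b ⊞ b ⊞ d
The variable takes the whole remainder — replace the entire application.
Result:  f(d ⊞ d ⊞ d, b ⊞ d ⊞ d, b ⊠ b ⊠ b ⊠ d) ⊞ g(f(b ⊞ b ⊞ d, b ⊠ b ⊞ b ⊠ b ⊞ b ⊠ b ⊞ b ⊠ b ⊞ b ⊠ d ⊞ b ⊠ d ⊞ b ⊠ d ⊞ b ⊠ d ⊞ d ⊠ d, b ⊠ d ⊞ b ⊠ d ⊞ d ⊠ d), g(d, b, b), b ⊠ b)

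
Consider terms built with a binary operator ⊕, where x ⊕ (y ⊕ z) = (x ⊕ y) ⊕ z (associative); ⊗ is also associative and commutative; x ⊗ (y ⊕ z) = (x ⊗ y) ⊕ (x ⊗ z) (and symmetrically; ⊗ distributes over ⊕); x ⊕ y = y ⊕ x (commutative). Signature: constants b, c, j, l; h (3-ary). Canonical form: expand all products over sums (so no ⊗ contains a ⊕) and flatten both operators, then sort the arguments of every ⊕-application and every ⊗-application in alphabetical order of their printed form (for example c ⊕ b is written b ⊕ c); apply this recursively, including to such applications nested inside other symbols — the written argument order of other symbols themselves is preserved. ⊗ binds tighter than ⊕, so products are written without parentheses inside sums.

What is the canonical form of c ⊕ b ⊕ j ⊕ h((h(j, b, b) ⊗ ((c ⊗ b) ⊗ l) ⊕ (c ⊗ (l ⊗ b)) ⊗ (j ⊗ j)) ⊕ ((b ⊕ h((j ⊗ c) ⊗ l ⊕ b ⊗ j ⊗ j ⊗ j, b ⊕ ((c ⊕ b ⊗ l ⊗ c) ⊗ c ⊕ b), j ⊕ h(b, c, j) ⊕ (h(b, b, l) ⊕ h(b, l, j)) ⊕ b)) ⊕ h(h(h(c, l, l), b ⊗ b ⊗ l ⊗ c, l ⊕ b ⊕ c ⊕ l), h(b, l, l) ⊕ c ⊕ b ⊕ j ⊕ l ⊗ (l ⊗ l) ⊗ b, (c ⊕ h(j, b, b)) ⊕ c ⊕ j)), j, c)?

Answer: b ⊕ c ⊕ h(b ⊕ b ⊗ c ⊗ h(j, b, b) ⊗ l ⊕ b ⊗ c ⊗ j ⊗ j ⊗ l ⊕ h(b ⊗ j ⊗ j ⊗ j ⊕ c ⊗ j ⊗ l, b ⊕ b ⊕ b ⊗ c ⊗ c ⊗ l ⊕ c ⊗ c, b ⊕ h(b, b, l) ⊕ h(b, c, j) ⊕ h(b, l, j) ⊕ j) ⊕ h(h(h(c, l, l), b ⊗ b ⊗ c ⊗ l, b ⊕ c ⊕ l ⊕ l), b ⊕ b ⊗ l ⊗ l ⊗ l ⊕ c ⊕ h(b, l, l) ⊕ j, c ⊕ c ⊕ h(j, b, b) ⊕ j), j, c) ⊕ j

Derivation:
Expand products over sums:  c ⊕ b ⊕ j ⊕ h(b ⊕ b ⊗ c ⊗ h(j, b, b) ⊗ l ⊕ b ⊗ c ⊗ j ⊗ j ⊗ l ⊕ h(b ⊗ j ⊗ j ⊗ j ⊕ c ⊗ j ⊗ l, b ⊕ b ⊕ b ⊗ c ⊗ c ⊗ l ⊕ c ⊗ c, b ⊕ h(b, b, l) ⊕ h(b, c, j) ⊕ h(b, l, j) ⊕ j) ⊕ h(h(h(c, l, l), b ⊗ b ⊗ c ⊗ l, b ⊕ c ⊕ l ⊕ l), b ⊕ b ⊗ l ⊗ l ⊗ l ⊕ c ⊕ h(b, l, l) ⊕ j, c ⊕ c ⊕ h(j, b, b) ⊕ j), j, c)
Order the arguments:  b ⊕ c ⊕ h(b ⊕ b ⊗ c ⊗ h(j, b, b) ⊗ l ⊕ b ⊗ c ⊗ j ⊗ j ⊗ l ⊕ h(b ⊗ j ⊗ j ⊗ j ⊕ c ⊗ j ⊗ l, b ⊕ b ⊕ b ⊗ c ⊗ c ⊗ l ⊕ c ⊗ c, b ⊕ h(b, b, l) ⊕ h(b, c, j) ⊕ h(b, l, j) ⊕ j) ⊕ h(h(h(c, l, l), b ⊗ b ⊗ c ⊗ l, b ⊕ c ⊕ l ⊕ l), b ⊕ b ⊗ l ⊗ l ⊗ l ⊕ c ⊕ h(b, l, l) ⊕ j, c ⊕ c ⊕ h(j, b, b) ⊕ j), j, c) ⊕ j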